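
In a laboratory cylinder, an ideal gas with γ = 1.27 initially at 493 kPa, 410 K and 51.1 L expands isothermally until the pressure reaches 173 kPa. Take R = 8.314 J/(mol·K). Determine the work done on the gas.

-26400 J

n = P₁V₁/(RT₁) = 493×51.1/(8.314×410) = 7.39 mol.
Isothermal: T stays 410 K; PV = const ⇒ V₂ = 146 L, P₂ = 173 kPa.
W = nRT ln(V₂/V₁) = 7.39×8.314×410×ln(2.85) = 26400 J.
Work done on the gas = −W_by = -26400 J.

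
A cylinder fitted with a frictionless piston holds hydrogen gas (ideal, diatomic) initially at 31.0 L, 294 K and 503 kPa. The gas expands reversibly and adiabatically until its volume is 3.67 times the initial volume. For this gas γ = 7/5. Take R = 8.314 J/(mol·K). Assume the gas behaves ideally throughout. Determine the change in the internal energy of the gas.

-15800 J

n = P₁V₁/(RT₁) = 503×31.0/(8.314×294) = 6.38 mol.
Adiabatic: TV^(γ−1) = const ⇒ T₂ = 294×(0.272)^0.400 = 175 K; PV^γ = const ⇒ P₂ = 81.5 kPa.
For an ideal gas ΔU = nCvΔT with Cv = (5/2)R = 20.8 J/(mol·K).
ΔU = 6.38×20.8×(175−294) = -15800 J.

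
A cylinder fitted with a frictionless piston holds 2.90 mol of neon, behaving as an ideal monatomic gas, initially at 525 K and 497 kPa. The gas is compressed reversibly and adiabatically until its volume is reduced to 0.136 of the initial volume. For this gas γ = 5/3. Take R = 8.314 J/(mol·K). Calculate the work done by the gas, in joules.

-52800 J

V₁ = nRT₁/P₁ = 2.90×8.314×525/497 = 25.5 L.
Adiabatic: TV^(γ−1) = const ⇒ T₂ = 525×(7.35)^0.667 = 1990 K; PV^γ = const ⇒ P₂ = 13800 kPa.
ΔU = nCvΔT = 2.90×12.5×(1990−525) = 52800 J.
Q = 0 for an adiabatic process, so W = −ΔU = -52800 J.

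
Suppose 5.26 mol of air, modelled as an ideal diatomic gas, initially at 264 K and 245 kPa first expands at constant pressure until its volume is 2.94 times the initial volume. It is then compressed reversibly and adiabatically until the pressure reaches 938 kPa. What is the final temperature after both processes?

V₁ = nRT₁/P₁ = 5.26×8.314×264/245 = 47.1 L.
Step 1 — Isobaric: P stays 245 kPa; V/T = const ⇒ T₂ = 776 K, V₂ = 139 L.
W = PΔV = 245×(139−47.1) kPa·L = 22400 J.
ΔU = nCvΔT = 5.26×20.8×(776−264) = 56000 J.
Q = ΔU + W = nCpΔT = 78400 J.
State after step 1: P = 245 kPa, V = 139 L, T = 776 K.
Step 2 — Adiabatic: T₂/T₁ = (P₂/P₁)^((γ−1)/γ) ⇒ T₂ = 776×(3.83)^0.286 = 1140 K; V₂ = 53.1 L.
ΔU = nCvΔT = 5.26×20.8×(1140−776) = 39700 J.
Q = 0 for an adiabatic process, so W = −ΔU = -39700 J.
Net over both steps: W = -17300 J, Q = 78400 J, ΔU = 95700 J.

1140 K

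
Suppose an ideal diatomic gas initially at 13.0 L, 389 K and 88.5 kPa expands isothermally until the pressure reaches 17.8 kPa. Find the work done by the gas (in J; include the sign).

1850 J

n = P₁V₁/(RT₁) = 88.5×13.0/(8.314×389) = 0.356 mol.
Isothermal: T stays 389 K; PV = const ⇒ V₂ = 64.6 L, P₂ = 17.8 kPa.
W = nRT ln(V₂/V₁) = 0.356×8.314×389×ln(4.97) = 1850 J.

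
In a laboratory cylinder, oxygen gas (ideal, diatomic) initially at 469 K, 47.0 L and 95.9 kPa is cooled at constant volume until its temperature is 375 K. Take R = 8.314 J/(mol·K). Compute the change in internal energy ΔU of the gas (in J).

-2260 J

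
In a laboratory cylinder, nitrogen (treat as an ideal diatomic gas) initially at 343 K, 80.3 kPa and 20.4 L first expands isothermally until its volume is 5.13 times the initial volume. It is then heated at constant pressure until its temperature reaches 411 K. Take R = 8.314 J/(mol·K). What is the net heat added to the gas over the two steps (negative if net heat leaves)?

n = P₁V₁/(RT₁) = 80.3×20.4/(8.314×343) = 0.574 mol.
Step 1 — Isothermal: T stays 343 K; PV = const ⇒ V₂ = 105 L, P₂ = 15.7 kPa.
ΔU = 0 (ideal gas, T constant).
W = nRT ln(V₂/V₁) = 0.574×8.314×343×ln(5.13) = 2680 J.
Q = ΔU + W = 2680 J.
State after step 1: P = 15.7 kPa, V = 105 L, T = 343 K.
Step 2 — Isobaric: P stays 15.7 kPa; V/T = const ⇒ T₂ = 411 K, V₂ = 125 L.
W = PΔV = 15.7×(125−105) kPa·L = 325 J.
ΔU = nCvΔT = 0.574×20.8×(411−343) = 812 J.
Q = ΔU + W = nCpΔT = 1140 J.
Net over both steps: W = 3000 J, Q = 3820 J, ΔU = 812 J.

3820 J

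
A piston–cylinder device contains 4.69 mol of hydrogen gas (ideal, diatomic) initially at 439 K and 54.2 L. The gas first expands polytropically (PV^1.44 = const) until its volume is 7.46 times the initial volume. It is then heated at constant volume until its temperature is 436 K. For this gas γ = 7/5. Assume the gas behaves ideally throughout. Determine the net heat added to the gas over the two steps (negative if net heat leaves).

22500 J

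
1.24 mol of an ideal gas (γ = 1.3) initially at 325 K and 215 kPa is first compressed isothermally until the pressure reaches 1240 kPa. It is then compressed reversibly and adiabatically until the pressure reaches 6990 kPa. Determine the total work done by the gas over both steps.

-11300 J

V₁ = nRT₁/P₁ = 1.24×8.314×325/215 = 15.6 L.
Step 1 — Isothermal: T stays 325 K; PV = const ⇒ V₂ = 2.70 L, P₂ = 1240 kPa.
ΔU = 0 (ideal gas, T constant).
W = nRT ln(V₂/V₁) = 1.24×8.314×325×ln(0.173) = -5870 J.
Q = ΔU + W = -5870 J.
State after step 1: P = 1240 kPa, V = 2.70 L, T = 325 K.
Step 2 — Adiabatic: T₂/T₁ = (P₂/P₁)^((γ−1)/γ) ⇒ T₂ = 325×(5.64)^0.231 = 484 K; V₂ = 0.714 L.
ΔU = nCvΔT = 1.24×27.7×(484−325) = 5480 J.
Q = 0 for an adiabatic process, so W = −ΔU = -5480 J.
Net over both steps: W = -11300 J, Q = -5870 J, ΔU = 5480 J.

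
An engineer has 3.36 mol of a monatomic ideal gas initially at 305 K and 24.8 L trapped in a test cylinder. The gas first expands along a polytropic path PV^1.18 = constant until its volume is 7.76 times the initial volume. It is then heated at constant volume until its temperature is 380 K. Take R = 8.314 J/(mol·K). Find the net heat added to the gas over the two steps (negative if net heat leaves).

17700 J

P₁ = nRT₁/V₁ = 3.36×8.314×305/24.8 = 344 kPa.
Step 1 — Polytropic n=1.18: T₂ = T₁(V₁/V₂)^(n−1) = 305×(0.129)^0.18 = 211 K; P₂ = P₁(V₁/V₂)^n = 30.6 kPa.
W = (P₁V₁−P₂V₂)/(n−1) = (344×24.8−30.6×192)/0.18 = 14600 J.
ΔU = nCvΔT = 3.36×12.5×(211−305) = -3940 J.
Q = ΔU + W = 10700 J.
State after step 1: P = 30.6 kPa, V = 192 L, T = 211 K.
Step 2 — Isochoric: V stays 192 L; P/T = const ⇒ T₂ = 380 K, P₂ = 55.2 kPa.
W = 0 (no volume change).
ΔU = nCvΔT = 3.36×12.5×(380−211) = 7080 J.
Q = ΔU = 7080 J.
Net over both steps: W = 14600 J, Q = 17700 J, ΔU = 3140 J.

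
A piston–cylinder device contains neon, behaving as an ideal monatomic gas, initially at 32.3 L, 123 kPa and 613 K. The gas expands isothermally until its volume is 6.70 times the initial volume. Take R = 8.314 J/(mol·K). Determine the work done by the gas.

n = P₁V₁/(RT₁) = 123×32.3/(8.314×613) = 0.780 mol.
Isothermal: T stays 613 K; PV = const ⇒ V₂ = 216 L, P₂ = 18.4 kPa.
W = nRT ln(V₂/V₁) = 0.780×8.314×613×ln(6.70) = 7560 J.

7560 J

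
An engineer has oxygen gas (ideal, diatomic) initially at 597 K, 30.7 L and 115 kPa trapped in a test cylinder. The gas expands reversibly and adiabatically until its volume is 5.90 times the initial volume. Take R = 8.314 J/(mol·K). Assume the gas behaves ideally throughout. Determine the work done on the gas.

n = P₁V₁/(RT₁) = 115×30.7/(8.314×597) = 0.711 mol.
Adiabatic: TV^(γ−1) = const ⇒ T₂ = 597×(0.169)^0.400 = 294 K; PV^γ = const ⇒ P₂ = 9.58 kPa.
ΔU = nCvΔT = 0.711×20.8×(294−597) = -4490 J.
Q = 0 for an adiabatic process, so W = −ΔU = 4490 J.
Work done on the gas = −W_by = -4490 J.

-4490 J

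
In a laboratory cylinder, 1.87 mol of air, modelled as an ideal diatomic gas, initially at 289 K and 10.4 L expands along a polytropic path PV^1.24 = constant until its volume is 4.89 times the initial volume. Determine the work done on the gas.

-5930 J

P₁ = nRT₁/V₁ = 1.87×8.314×289/10.4 = 432 kPa.
Polytropic n=1.24: T₂ = T₁(V₁/V₂)^(n−1) = 289×(0.204)^0.24 = 197 K; P₂ = P₁(V₁/V₂)^n = 60.4 kPa.
W = (P₁V₁−P₂V₂)/(n−1) = (432×10.4−60.4×50.9)/0.24 = 5930 J.
Work done on the gas = −W_by = -5930 J.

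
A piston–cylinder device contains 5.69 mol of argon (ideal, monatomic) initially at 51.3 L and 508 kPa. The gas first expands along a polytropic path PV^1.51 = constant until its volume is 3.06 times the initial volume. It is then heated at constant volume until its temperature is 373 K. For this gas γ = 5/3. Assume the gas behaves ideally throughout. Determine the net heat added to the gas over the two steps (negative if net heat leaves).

T₁ = P₁V₁/(nR) = 508×51.3/(5.69×8.314) = 551 K.
Step 1 — Polytropic n=1.51: T₂ = T₁(V₁/V₂)^(n−1) = 551×(0.327)^0.51 = 311 K; P₂ = P₁(V₁/V₂)^n = 93.8 kPa.
W = (P₁V₁−P₂V₂)/(n−1) = (508×51.3−93.8×157)/0.51 = 22200 J.
ΔU = nCvΔT = 5.69×12.5×(311−551) = -17000 J.
Q = ΔU + W = 5220 J.
State after step 1: P = 93.8 kPa, V = 157 L, T = 311 K.
Step 2 — Isochoric: V stays 157 L; P/T = const ⇒ T₂ = 373 K, P₂ = 112 kPa.
W = 0 (no volume change).
ΔU = nCvΔT = 5.69×12.5×(373−311) = 4370 J.
Q = ΔU = 4370 J.
Net over both steps: W = 22200 J, Q = 9590 J, ΔU = -12600 J.

9590 J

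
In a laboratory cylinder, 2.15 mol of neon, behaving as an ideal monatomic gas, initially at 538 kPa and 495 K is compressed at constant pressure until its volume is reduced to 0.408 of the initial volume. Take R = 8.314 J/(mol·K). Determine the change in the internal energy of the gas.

V₁ = nRT₁/P₁ = 2.15×8.314×495/538 = 16.4 L.
Isobaric: P stays 538 kPa; V/T = const ⇒ T₂ = 202 K, V₂ = 6.71 L.
For an ideal gas ΔU = nCvΔT with Cv = (3/2)R = 12.5 J/(mol·K).
ΔU = 2.15×12.5×(202−495) = -7860 J.

-7860 J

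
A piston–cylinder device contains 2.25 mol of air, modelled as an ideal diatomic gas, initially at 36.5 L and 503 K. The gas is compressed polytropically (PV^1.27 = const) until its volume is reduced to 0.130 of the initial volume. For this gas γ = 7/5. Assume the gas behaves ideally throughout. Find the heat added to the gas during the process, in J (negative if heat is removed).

P₁ = nRT₁/V₁ = 2.25×8.314×503/36.5 = 258 kPa.
Polytropic n=1.27: T₂ = T₁(V₁/V₂)^(n−1) = 503×(7.69)^0.27 = 873 K; P₂ = P₁(V₁/V₂)^n = 3440 kPa.
W = (P₁V₁−P₂V₂)/(n−1) = (258×36.5−3440×4.75)/0.27 = -25600 J.
ΔU = nCvΔT = 2.25×20.8×(873−503) = 17300 J.
Q = ΔU + W = -8320 J.

-8320 J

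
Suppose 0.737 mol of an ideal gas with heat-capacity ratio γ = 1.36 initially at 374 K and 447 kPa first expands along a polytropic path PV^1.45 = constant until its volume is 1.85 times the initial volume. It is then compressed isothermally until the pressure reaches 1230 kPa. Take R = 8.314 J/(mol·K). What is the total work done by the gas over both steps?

-2080 J

V₁ = nRT₁/P₁ = 0.737×8.314×374/447 = 5.13 L.
Step 1 — Polytropic n=1.45: T₂ = T₁(V₁/V₂)^(n−1) = 374×(0.541)^0.45 = 284 K; P₂ = P₁(V₁/V₂)^n = 183 kPa.
W = (P₁V₁−P₂V₂)/(n−1) = (447×5.13−183×9.48)/0.45 = 1230 J.
ΔU = nCvΔT = 0.737×23.1×(284−374) = -1540 J.
Q = ΔU + W = -308 J.
State after step 1: P = 183 kPa, V = 9.48 L, T = 284 K.
Step 2 — Isothermal: T stays 284 K; PV = const ⇒ V₂ = 1.41 L, P₂ = 1230 kPa.
ΔU = 0 (ideal gas, T constant).
W = nRT ln(V₂/V₁) = 0.737×8.314×284×ln(0.149) = -3310 J.
Q = ΔU + W = -3310 J.
Net over both steps: W = -2080 J, Q = -3620 J, ΔU = -1540 J.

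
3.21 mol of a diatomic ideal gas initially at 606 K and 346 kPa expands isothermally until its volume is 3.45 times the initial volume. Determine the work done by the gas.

V₁ = nRT₁/P₁ = 3.21×8.314×606/346 = 46.7 L.
Isothermal: T stays 606 K; PV = const ⇒ V₂ = 161 L, P₂ = 100 kPa.
W = nRT ln(V₂/V₁) = 3.21×8.314×606×ln(3.45) = 20000 J.

20000 J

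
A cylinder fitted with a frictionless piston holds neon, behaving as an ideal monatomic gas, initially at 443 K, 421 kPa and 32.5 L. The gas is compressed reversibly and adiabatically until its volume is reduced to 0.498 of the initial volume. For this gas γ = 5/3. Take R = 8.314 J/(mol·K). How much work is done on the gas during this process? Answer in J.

n = P₁V₁/(RT₁) = 421×32.5/(8.314×443) = 3.71 mol.
Adiabatic: TV^(γ−1) = const ⇒ T₂ = 443×(2.01)^0.667 = 705 K; PV^γ = const ⇒ P₂ = 1350 kPa.
ΔU = nCvΔT = 3.71×12.5×(705−443) = 12100 J.
Q = 0 for an adiabatic process, so W = −ΔU = -12100 J.
Work done on the gas = −W_by = 12100 J.

12100 J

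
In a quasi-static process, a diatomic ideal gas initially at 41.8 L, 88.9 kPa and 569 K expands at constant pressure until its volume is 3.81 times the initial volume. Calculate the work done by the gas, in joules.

10400 J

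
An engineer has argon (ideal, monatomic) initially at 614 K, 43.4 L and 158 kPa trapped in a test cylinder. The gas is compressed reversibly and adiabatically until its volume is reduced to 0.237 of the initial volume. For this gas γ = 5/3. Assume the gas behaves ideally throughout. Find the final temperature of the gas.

1600 K

Adiabatic: TV^(γ−1) = const ⇒ T₂ = 614×(4.22)^0.667 = 1600 K; PV^γ = const ⇒ P₂ = 1740 kPa.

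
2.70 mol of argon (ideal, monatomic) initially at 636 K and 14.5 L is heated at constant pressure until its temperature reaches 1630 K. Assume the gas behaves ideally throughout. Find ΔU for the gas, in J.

33500 J

P₁ = nRT₁/V₁ = 2.70×8.314×636/14.5 = 985 kPa.
Isobaric: P stays 985 kPa; V/T = const ⇒ T₂ = 1630 K, V₂ = 37.2 L.
For an ideal gas ΔU = nCvΔT with Cv = (3/2)R = 12.5 J/(mol·K).
ΔU = 2.70×12.5×(1630−636) = 33500 J.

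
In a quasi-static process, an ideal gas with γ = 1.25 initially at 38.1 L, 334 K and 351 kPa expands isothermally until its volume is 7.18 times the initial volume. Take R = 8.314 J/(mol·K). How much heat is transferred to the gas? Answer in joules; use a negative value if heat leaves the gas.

26400 J

n = P₁V₁/(RT₁) = 351×38.1/(8.314×334) = 4.82 mol.
Isothermal: T stays 334 K; PV = const ⇒ V₂ = 274 L, P₂ = 48.9 kPa.
ΔU = 0 (ideal gas, T constant).
W = nRT ln(V₂/V₁) = 4.82×8.314×334×ln(7.18) = 26400 J.
Q = ΔU + W = 26400 J.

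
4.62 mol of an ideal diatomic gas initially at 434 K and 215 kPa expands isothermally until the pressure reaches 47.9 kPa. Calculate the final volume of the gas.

V₁ = nRT₁/P₁ = 4.62×8.314×434/215 = 77.5 L.
Isothermal: T stays 434 K; PV = const ⇒ V₂ = 348 L, P₂ = 47.9 kPa.

348 L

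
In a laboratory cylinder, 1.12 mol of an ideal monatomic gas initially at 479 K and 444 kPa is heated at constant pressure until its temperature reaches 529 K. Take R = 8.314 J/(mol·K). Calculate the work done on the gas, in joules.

V₁ = nRT₁/P₁ = 1.12×8.314×479/444 = 10.0 L.
Isobaric: P stays 444 kPa; V/T = const ⇒ T₂ = 529 K, V₂ = 11.1 L.
W = PΔV = 444×(11.1−10.0) kPa·L = 466 J.
Work done on the gas = −W_by = -466 J.

-466 J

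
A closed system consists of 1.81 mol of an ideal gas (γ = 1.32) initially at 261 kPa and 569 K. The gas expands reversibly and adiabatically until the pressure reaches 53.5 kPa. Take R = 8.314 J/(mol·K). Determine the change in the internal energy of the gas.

V₁ = nRT₁/P₁ = 1.81×8.314×569/261 = 32.8 L.
Adiabatic: T₂/T₁ = (P₂/P₁)^((γ−1)/γ) ⇒ T₂ = 569×(0.205)^0.242 = 387 K; V₂ = 109 L.
For an ideal gas ΔU = nCvΔT with Cv = R/(γ−1) = 26.0 J/(mol·K).
ΔU = 1.81×26.0×(387−569) = -8540 J.

-8540 J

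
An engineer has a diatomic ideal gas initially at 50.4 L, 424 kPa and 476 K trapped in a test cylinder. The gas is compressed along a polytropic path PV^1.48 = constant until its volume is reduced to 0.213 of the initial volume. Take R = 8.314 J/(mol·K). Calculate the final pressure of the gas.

4180 kPa

Polytropic n=1.48: T₂ = T₁(V₁/V₂)^(n−1) = 476×(4.69)^0.48 = 1000 K; P₂ = P₁(V₁/V₂)^n = 4180 kPa.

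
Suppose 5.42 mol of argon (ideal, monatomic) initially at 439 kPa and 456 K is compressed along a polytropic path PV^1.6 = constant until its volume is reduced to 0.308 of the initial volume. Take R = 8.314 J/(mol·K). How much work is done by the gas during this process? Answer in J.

V₁ = nRT₁/P₁ = 5.42×8.314×456/439 = 46.8 L.
Polytropic n=1.6: T₂ = T₁(V₁/V₂)^(n−1) = 456×(3.25)^0.60 = 924 K; P₂ = P₁(V₁/V₂)^n = 2890 kPa.
W = (P₁V₁−P₂V₂)/(n−1) = (439×46.8−2890×14.4)/0.60 = -35200 J.

-35200 J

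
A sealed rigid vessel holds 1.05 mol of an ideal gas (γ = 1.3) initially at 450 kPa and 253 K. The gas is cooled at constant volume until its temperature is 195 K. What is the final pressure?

347 kPa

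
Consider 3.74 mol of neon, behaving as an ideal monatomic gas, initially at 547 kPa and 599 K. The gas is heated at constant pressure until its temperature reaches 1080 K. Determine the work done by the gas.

15000 J

V₁ = nRT₁/P₁ = 3.74×8.314×599/547 = 34.1 L.
Isobaric: P stays 547 kPa; V/T = const ⇒ T₂ = 1080 K, V₂ = 61.4 L.
W = PΔV = 547×(61.4−34.1) kPa·L = 15000 J.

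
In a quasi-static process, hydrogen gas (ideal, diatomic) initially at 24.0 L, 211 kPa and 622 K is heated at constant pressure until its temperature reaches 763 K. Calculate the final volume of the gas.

29.4 L

Isobaric: P stays 211 kPa; V/T = const ⇒ T₂ = 763 K, V₂ = 29.4 L.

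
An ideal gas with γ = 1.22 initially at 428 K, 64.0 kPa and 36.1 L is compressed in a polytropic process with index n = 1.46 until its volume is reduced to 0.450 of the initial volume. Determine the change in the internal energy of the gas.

n = P₁V₁/(RT₁) = 64.0×36.1/(8.314×428) = 0.649 mol.
Polytropic n=1.46: T₂ = T₁(V₁/V₂)^(n−1) = 428×(2.22)^0.46 = 618 K; P₂ = P₁(V₁/V₂)^n = 205 kPa.
For an ideal gas ΔU = nCvΔT with Cv = R/(γ−1) = 37.8 J/(mol·K).
ΔU = 0.649×37.8×(618−428) = 4660 J.

4660 J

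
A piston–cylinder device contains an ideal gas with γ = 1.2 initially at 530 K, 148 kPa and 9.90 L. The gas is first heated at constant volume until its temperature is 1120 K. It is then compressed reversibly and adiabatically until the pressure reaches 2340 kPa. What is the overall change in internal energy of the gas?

n = P₁V₁/(RT₁) = 148×9.90/(8.314×530) = 0.333 mol.
Step 1 — Isochoric: V stays 9.90 L; P/T = const ⇒ T₂ = 1120 K, P₂ = 313 kPa.
W = 0 (no volume change).
ΔU = nCvΔT = 0.333×41.6×(1120−530) = 8160 J.
Q = ΔU = 8160 J.
State after step 1: P = 313 kPa, V = 9.90 L, T = 1120 K.
Step 2 — Adiabatic: T₂/T₁ = (P₂/P₁)^((γ−1)/γ) ⇒ T₂ = 1120×(7.48)^0.167 = 1570 K; V₂ = 1.85 L.
ΔU = nCvΔT = 0.333×41.6×(1570−1120) = 6170 J.
Q = 0 for an adiabatic process, so W = −ΔU = -6170 J.
Net over both steps: W = -6170 J, Q = 8160 J, ΔU = 14300 J.

14300 J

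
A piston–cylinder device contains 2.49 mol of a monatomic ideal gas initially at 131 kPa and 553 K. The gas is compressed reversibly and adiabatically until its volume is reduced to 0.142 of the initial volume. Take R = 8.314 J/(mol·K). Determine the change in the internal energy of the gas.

V₁ = nRT₁/P₁ = 2.49×8.314×553/131 = 87.4 L.
Adiabatic: TV^(γ−1) = const ⇒ T₂ = 553×(7.04)^0.667 = 2030 K; PV^γ = const ⇒ P₂ = 3390 kPa.
For an ideal gas ΔU = nCvΔT with Cv = (3/2)R = 12.5 J/(mol·K).
ΔU = 2.49×12.5×(2030−553) = 45900 J.

45900 J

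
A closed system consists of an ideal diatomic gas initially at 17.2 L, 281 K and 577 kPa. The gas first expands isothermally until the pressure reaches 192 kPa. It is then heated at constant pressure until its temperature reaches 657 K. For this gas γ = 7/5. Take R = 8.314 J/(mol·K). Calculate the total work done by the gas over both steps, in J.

24200 J

n = P₁V₁/(RT₁) = 577×17.2/(8.314×281) = 4.25 mol.
Step 1 — Isothermal: T stays 281 K; PV = const ⇒ V₂ = 51.7 L, P₂ = 192 kPa.
ΔU = 0 (ideal gas, T constant).
W = nRT ln(V₂/V₁) = 4.25×8.314×281×ln(3.01) = 10900 J.
Q = ΔU + W = 10900 J.
State after step 1: P = 192 kPa, V = 51.7 L, T = 281 K.
Step 2 — Isobaric: P stays 192 kPa; V/T = const ⇒ T₂ = 657 K, V₂ = 121 L.
W = PΔV = 192×(121−51.7) kPa·L = 13300 J.
ΔU = nCvΔT = 4.25×20.8×(657−281) = 33200 J.
Q = ΔU + W = nCpΔT = 46500 J.
Net over both steps: W = 24200 J, Q = 57400 J, ΔU = 33200 J.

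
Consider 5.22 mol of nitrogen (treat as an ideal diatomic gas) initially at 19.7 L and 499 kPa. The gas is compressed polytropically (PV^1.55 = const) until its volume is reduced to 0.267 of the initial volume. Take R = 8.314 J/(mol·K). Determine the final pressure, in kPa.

T₁ = P₁V₁/(nR) = 499×19.7/(5.22×8.314) = 227 K.
Polytropic n=1.55: T₂ = T₁(V₁/V₂)^(n−1) = 227×(3.75)^0.55 = 468 K; P₂ = P₁(V₁/V₂)^n = 3860 kPa.

3860 kPa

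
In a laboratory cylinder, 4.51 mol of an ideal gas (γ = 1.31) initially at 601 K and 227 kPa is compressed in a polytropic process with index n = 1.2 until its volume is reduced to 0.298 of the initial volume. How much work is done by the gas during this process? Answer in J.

V₁ = nRT₁/P₁ = 4.51×8.314×601/227 = 99.3 L.
Polytropic n=1.2: T₂ = T₁(V₁/V₂)^(n−1) = 601×(3.36)^0.20 = 766 K; P₂ = P₁(V₁/V₂)^n = 970 kPa.
W = (P₁V₁−P₂V₂)/(n−1) = (227×99.3−970×29.6)/0.20 = -30900 J.

-30900 J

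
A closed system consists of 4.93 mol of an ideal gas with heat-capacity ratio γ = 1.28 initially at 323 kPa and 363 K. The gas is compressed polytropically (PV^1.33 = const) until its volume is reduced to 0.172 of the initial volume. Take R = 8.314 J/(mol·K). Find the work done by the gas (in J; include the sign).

-35500 J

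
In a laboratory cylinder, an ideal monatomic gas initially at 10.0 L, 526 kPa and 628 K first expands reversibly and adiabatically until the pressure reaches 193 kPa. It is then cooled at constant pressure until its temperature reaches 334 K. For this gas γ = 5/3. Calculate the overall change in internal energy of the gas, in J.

-3690 J

n = P₁V₁/(RT₁) = 526×10.0/(8.314×628) = 1.01 mol.
Step 1 — Adiabatic: T₂/T₁ = (P₂/P₁)^((γ−1)/γ) ⇒ T₂ = 628×(0.367)^0.400 = 421 K; V₂ = 18.2 L.
ΔU = nCvΔT = 1.01×12.5×(421−628) = -2610 J.
Q = 0 for an adiabatic process, so W = −ΔU = 2610 J.
State after step 1: P = 193 kPa, V = 18.2 L, T = 421 K.
Step 2 — Isobaric: P stays 193 kPa; V/T = const ⇒ T₂ = 334 K, V₂ = 14.5 L.
W = PΔV = 193×(14.5−18.2) kPa·L = -725 J.
ΔU = nCvΔT = 1.01×12.5×(334−421) = -1090 J.
Q = ΔU + W = nCpΔT = -1810 J.
Net over both steps: W = 1880 J, Q = -1810 J, ΔU = -3690 J.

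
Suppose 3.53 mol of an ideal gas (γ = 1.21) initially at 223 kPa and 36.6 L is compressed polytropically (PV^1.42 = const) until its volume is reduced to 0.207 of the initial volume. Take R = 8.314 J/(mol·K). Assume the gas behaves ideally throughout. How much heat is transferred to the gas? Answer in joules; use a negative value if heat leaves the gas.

18200 J

T₁ = P₁V₁/(nR) = 223×36.6/(3.53×8.314) = 278 K.
Polytropic n=1.42: T₂ = T₁(V₁/V₂)^(n−1) = 278×(4.83)^0.42 = 539 K; P₂ = P₁(V₁/V₂)^n = 2090 kPa.
W = (P₁V₁−P₂V₂)/(n−1) = (223×36.6−2090×7.58)/0.42 = -18200 J.
ΔU = nCvΔT = 3.53×39.6×(539−278) = 36400 J.
Q = ΔU + W = 18200 J.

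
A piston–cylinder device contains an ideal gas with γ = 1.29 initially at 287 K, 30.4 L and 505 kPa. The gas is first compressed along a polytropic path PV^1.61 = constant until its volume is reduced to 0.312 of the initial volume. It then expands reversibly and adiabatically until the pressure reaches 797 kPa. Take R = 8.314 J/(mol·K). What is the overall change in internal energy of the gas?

25400 J

n = P₁V₁/(RT₁) = 505×30.4/(8.314×287) = 6.43 mol.
Step 1 — Polytropic n=1.61: T₂ = T₁(V₁/V₂)^(n−1) = 287×(3.21)^0.61 = 584 K; P₂ = P₁(V₁/V₂)^n = 3290 kPa.
W = (P₁V₁−P₂V₂)/(n−1) = (505×30.4−3290×9.48)/0.61 = -26000 J.
ΔU = nCvΔT = 6.43×28.7×(584−287) = 54800 J.
Q = ΔU + W = 28700 J.
State after step 1: P = 3290 kPa, V = 9.48 L, T = 584 K.
Step 2 — Adiabatic: T₂/T₁ = (P₂/P₁)^((γ−1)/γ) ⇒ T₂ = 584×(0.242)^0.225 = 425 K; V₂ = 28.5 L.
ΔU = nCvΔT = 6.43×28.7×(425−584) = -29400 J.
Q = 0 for an adiabatic process, so W = −ΔU = 29400 J.
Net over both steps: W = 3370 J, Q = 28700 J, ΔU = 25400 J.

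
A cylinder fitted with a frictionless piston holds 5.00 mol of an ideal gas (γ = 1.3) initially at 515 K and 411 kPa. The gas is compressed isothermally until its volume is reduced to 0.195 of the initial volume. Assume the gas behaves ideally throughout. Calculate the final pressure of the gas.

V₁ = nRT₁/P₁ = 5.00×8.314×515/411 = 52.1 L.
Isothermal: T stays 515 K; PV = const ⇒ V₂ = 10.2 L, P₂ = 2110 kPa.

2110 kPa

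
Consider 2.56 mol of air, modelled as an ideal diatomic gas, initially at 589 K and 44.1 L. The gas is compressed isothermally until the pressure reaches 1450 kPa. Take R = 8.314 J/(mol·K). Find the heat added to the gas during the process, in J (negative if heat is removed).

-20400 J

P₁ = nRT₁/V₁ = 2.56×8.314×589/44.1 = 284 kPa.
Isothermal: T stays 589 K; PV = const ⇒ V₂ = 8.65 L, P₂ = 1450 kPa.
ΔU = 0 (ideal gas, T constant).
W = nRT ln(V₂/V₁) = 2.56×8.314×589×ln(0.196) = -20400 J.
Q = ΔU + W = -20400 J.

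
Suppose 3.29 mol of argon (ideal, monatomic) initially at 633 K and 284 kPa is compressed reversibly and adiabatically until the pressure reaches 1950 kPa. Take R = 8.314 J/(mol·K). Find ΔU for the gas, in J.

V₁ = nRT₁/P₁ = 3.29×8.314×633/284 = 61.0 L.
Adiabatic: T₂/T₁ = (P₂/P₁)^((γ−1)/γ) ⇒ T₂ = 633×(6.87)^0.400 = 1370 K; V₂ = 19.2 L.
For an ideal gas ΔU = nCvΔT with Cv = (3/2)R = 12.5 J/(mol·K).
ΔU = 3.29×12.5×(1370−633) = 30200 J.

30200 J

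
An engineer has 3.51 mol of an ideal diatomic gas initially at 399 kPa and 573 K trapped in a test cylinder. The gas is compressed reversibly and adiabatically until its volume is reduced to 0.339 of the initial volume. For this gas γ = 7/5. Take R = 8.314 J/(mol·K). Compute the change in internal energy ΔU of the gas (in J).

V₁ = nRT₁/P₁ = 3.51×8.314×573/399 = 41.9 L.
Adiabatic: TV^(γ−1) = const ⇒ T₂ = 573×(2.95)^0.400 = 883 K; PV^γ = const ⇒ P₂ = 1810 kPa.
For an ideal gas ΔU = nCvΔT with Cv = (5/2)R = 20.8 J/(mol·K).
ΔU = 3.51×20.8×(883−573) = 22600 J.

22600 J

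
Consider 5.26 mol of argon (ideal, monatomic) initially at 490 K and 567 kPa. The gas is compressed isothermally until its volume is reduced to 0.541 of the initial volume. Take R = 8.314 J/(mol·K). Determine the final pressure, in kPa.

1050 kPa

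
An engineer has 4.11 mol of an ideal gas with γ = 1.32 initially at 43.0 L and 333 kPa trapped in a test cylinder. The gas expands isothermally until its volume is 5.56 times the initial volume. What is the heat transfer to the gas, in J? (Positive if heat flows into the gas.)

T₁ = P₁V₁/(nR) = 333×43.0/(4.11×8.314) = 419 K.
Isothermal: T stays 419 K; PV = const ⇒ V₂ = 239 L, P₂ = 59.9 kPa.
ΔU = 0 (ideal gas, T constant).
W = nRT ln(V₂/V₁) = 4.11×8.314×419×ln(5.56) = 24600 J.
Q = ΔU + W = 24600 J.

24600 J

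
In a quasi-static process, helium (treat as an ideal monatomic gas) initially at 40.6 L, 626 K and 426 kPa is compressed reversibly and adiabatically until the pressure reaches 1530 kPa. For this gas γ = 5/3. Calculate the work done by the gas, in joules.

n = P₁V₁/(RT₁) = 426×40.6/(8.314×626) = 3.32 mol.
Adiabatic: T₂/T₁ = (P₂/P₁)^((γ−1)/γ) ⇒ T₂ = 626×(3.59)^0.400 = 1040 K; V₂ = 18.9 L.
ΔU = nCvΔT = 3.32×12.5×(1040−626) = 17300 J.
Q = 0 for an adiabatic process, so W = −ΔU = -17300 J.

-17300 J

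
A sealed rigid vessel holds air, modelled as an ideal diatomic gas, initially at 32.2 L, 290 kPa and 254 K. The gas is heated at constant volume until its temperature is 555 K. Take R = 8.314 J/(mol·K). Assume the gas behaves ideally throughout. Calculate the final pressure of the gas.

634 kPa

Isochoric: V stays 32.2 L; P/T = const ⇒ T₂ = 555 K, P₂ = 634 kPa.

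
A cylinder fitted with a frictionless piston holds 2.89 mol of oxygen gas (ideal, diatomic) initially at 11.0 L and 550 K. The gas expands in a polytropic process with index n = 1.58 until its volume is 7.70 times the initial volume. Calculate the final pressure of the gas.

47.8 kPa

P₁ = nRT₁/V₁ = 2.89×8.314×550/11.0 = 1200 kPa.
Polytropic n=1.58: T₂ = T₁(V₁/V₂)^(n−1) = 550×(0.130)^0.58 = 168 K; P₂ = P₁(V₁/V₂)^n = 47.8 kPa.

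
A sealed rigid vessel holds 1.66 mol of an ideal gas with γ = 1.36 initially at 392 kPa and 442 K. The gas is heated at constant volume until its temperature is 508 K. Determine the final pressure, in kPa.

V₁ = nRT₁/P₁ = 1.66×8.314×442/392 = 15.6 L.
Isochoric: V stays 15.6 L; P/T = const ⇒ T₂ = 508 K, P₂ = 451 kPa.

451 kPa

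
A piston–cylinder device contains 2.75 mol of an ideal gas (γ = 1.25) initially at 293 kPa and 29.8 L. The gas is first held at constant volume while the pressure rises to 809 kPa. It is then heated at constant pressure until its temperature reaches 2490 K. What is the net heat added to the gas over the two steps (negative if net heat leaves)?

226000 J

T₁ = P₁V₁/(nR) = 293×29.8/(2.75×8.314) = 382 K.
Step 1 — Isochoric: V stays 29.8 L; P/T = const ⇒ T₂ = 1050 K, P₂ = 809 kPa.
W = 0 (no volume change).
ΔU = nCvΔT = 2.75×33.3×(1050−382) = 61500 J.
Q = ΔU = 61500 J.
State after step 1: P = 809 kPa, V = 29.8 L, T = 1050 K.
Step 2 — Isobaric: P stays 809 kPa; V/T = const ⇒ T₂ = 2490 K, V₂ = 70.4 L.
W = PΔV = 809×(70.4−29.8) kPa·L = 32800 J.
ΔU = nCvΔT = 2.75×33.3×(2490−1050) = 131000 J.
Q = ΔU + W = nCpΔT = 164000 J.
Net over both steps: W = 32800 J, Q = 226000 J, ΔU = 193000 J.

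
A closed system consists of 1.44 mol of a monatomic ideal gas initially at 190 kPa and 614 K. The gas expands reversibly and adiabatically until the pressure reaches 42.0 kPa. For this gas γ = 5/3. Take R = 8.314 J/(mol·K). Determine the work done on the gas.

-5000 J

V₁ = nRT₁/P₁ = 1.44×8.314×614/190 = 38.7 L.
Adiabatic: T₂/T₁ = (P₂/P₁)^((γ−1)/γ) ⇒ T₂ = 614×(0.221)^0.400 = 336 K; V₂ = 95.7 L.
ΔU = nCvΔT = 1.44×12.5×(336−614) = -5000 J.
Q = 0 for an adiabatic process, so W = −ΔU = 5000 J.
Work done on the gas = −W_by = -5000 J.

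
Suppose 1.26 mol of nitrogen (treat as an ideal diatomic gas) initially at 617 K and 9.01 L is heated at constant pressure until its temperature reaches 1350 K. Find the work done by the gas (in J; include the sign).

P₁ = nRT₁/V₁ = 1.26×8.314×617/9.01 = 717 kPa.
Isobaric: P stays 717 kPa; V/T = const ⇒ T₂ = 1350 K, V₂ = 19.7 L.
W = PΔV = 717×(19.7−9.01) kPa·L = 7680 J.

7680 J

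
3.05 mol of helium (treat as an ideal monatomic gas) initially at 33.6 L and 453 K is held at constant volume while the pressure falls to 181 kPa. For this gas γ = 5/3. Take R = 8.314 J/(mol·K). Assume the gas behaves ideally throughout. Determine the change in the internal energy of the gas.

-8110 J

P₁ = nRT₁/V₁ = 3.05×8.314×453/33.6 = 342 kPa.
Isochoric: V stays 33.6 L; P/T = const ⇒ T₂ = 240 K, P₂ = 181 kPa.
For an ideal gas ΔU = nCvΔT with Cv = (3/2)R = 12.5 J/(mol·K).
ΔU = 3.05×12.5×(240−453) = -8110 J.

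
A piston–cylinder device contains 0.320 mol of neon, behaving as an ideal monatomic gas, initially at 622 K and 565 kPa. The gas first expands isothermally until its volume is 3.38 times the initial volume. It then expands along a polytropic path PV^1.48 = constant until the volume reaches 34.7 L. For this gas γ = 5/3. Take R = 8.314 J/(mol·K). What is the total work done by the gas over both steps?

3570 J

V₁ = nRT₁/P₁ = 0.320×8.314×622/565 = 2.93 L.
Step 1 — Isothermal: T stays 622 K; PV = const ⇒ V₂ = 9.90 L, P₂ = 167 kPa.
ΔU = 0 (ideal gas, T constant).
W = nRT ln(V₂/V₁) = 0.320×8.314×622×ln(3.38) = 2020 J.
Q = ΔU + W = 2020 J.
State after step 1: P = 167 kPa, V = 9.90 L, T = 622 K.
Step 2 — Polytropic n=1.48: T₂ = T₁(V₁/V₂)^(n−1) = 622×(0.285)^0.48 = 341 K; P₂ = P₁(V₁/V₂)^n = 26.1 kPa.
W = (P₁V₁−P₂V₂)/(n−1) = (167×9.90−26.1×34.7)/0.48 = 1560 J.
ΔU = nCvΔT = 0.320×12.5×(341−622) = -1120 J.
Q = ΔU + W = 437 J.
Net over both steps: W = 3570 J, Q = 2450 J, ΔU = -1120 J.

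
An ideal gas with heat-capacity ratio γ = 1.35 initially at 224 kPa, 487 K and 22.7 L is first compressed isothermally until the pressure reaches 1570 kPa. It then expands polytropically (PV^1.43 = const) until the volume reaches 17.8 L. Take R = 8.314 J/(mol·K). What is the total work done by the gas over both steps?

n = P₁V₁/(RT₁) = 224×22.7/(8.314×487) = 1.26 mol.
Step 1 — Isothermal: T stays 487 K; PV = const ⇒ V₂ = 3.24 L, P₂ = 1570 kPa.
ΔU = 0 (ideal gas, T constant).
W = nRT ln(V₂/V₁) = 1.26×8.314×487×ln(0.143) = -9900 J.
Q = ΔU + W = -9900 J.
State after step 1: P = 1570 kPa, V = 3.24 L, T = 487 K.
Step 2 — Polytropic n=1.43: T₂ = T₁(V₁/V₂)^(n−1) = 487×(0.182)^0.43 = 234 K; P₂ = P₁(V₁/V₂)^n = 137 kPa.
W = (P₁V₁−P₂V₂)/(n−1) = (1570×3.24−137×17.8)/0.43 = 6140 J.
ΔU = nCvΔT = 1.26×23.8×(234−487) = -7550 J.
Q = ΔU + W = -1400 J.
Net over both steps: W = -3760 J, Q = -11300 J, ΔU = -7550 J.

-3760 J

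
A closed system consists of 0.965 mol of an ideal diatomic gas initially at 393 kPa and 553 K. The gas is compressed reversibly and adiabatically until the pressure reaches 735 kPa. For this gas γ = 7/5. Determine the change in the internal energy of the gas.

V₁ = nRT₁/P₁ = 0.965×8.314×553/393 = 11.3 L.
Adiabatic: T₂/T₁ = (P₂/P₁)^((γ−1)/γ) ⇒ T₂ = 553×(1.87)^0.286 = 661 K; V₂ = 7.22 L.
For an ideal gas ΔU = nCvΔT with Cv = (5/2)R = 20.8 J/(mol·K).
ΔU = 0.965×20.8×(661−553) = 2170 J.

2170 J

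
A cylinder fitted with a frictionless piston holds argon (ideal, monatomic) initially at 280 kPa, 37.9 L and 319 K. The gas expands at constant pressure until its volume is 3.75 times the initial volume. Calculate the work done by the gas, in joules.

29200 J

n = P₁V₁/(RT₁) = 280×37.9/(8.314×319) = 4.00 mol.
Isobaric: P stays 280 kPa; V/T = const ⇒ T₂ = 1200 K, V₂ = 142 L.
W = PΔV = 280×(142−37.9) kPa·L = 29200 J.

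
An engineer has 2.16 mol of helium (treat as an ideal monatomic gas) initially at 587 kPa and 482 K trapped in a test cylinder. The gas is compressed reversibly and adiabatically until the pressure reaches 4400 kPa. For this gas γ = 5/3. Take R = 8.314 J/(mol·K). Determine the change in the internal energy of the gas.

16100 J

V₁ = nRT₁/P₁ = 2.16×8.314×482/587 = 14.7 L.
Adiabatic: T₂/T₁ = (P₂/P₁)^((γ−1)/γ) ⇒ T₂ = 482×(7.50)^0.400 = 1080 K; V₂ = 4.40 L.
For an ideal gas ΔU = nCvΔT with Cv = (3/2)R = 12.5 J/(mol·K).
ΔU = 2.16×12.5×(1080−482) = 16100 J.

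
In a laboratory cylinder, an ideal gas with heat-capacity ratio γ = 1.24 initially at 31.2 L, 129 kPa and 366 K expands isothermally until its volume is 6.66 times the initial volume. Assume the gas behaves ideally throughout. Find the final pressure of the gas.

19.4 kPa

Isothermal: T stays 366 K; PV = const ⇒ V₂ = 208 L, P₂ = 19.4 kPa.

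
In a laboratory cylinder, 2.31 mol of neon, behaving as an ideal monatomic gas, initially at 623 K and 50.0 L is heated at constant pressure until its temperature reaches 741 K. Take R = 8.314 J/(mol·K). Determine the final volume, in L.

59.5 L

P₁ = nRT₁/V₁ = 2.31×8.314×623/50.0 = 239 kPa.
Isobaric: P stays 239 kPa; V/T = const ⇒ T₂ = 741 K, V₂ = 59.5 L.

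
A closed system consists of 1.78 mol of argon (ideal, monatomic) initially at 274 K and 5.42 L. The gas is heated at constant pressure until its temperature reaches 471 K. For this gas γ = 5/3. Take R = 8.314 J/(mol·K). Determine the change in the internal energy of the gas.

P₁ = nRT₁/V₁ = 1.78×8.314×274/5.42 = 748 kPa.
Isobaric: P stays 748 kPa; V/T = const ⇒ T₂ = 471 K, V₂ = 9.32 L.
For an ideal gas ΔU = nCvΔT with Cv = (3/2)R = 12.5 J/(mol·K).
ΔU = 1.78×12.5×(471−274) = 4370 J.

4370 J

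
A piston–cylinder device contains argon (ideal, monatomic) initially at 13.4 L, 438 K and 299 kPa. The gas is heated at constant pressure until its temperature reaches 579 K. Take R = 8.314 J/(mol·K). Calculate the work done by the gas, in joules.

n = P₁V₁/(RT₁) = 299×13.4/(8.314×438) = 1.10 mol.
Isobaric: P stays 299 kPa; V/T = const ⇒ T₂ = 579 K, V₂ = 17.7 L.
W = PΔV = 299×(17.7−13.4) kPa·L = 1290 J.

1290 J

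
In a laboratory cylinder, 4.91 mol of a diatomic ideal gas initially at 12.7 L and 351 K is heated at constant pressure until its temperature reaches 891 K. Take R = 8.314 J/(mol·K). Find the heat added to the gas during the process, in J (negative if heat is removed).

77200 J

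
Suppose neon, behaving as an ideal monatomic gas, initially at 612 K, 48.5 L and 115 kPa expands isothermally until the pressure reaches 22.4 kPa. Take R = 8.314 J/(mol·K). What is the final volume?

249 L

Isothermal: T stays 612 K; PV = const ⇒ V₂ = 249 L, P₂ = 22.4 kPa.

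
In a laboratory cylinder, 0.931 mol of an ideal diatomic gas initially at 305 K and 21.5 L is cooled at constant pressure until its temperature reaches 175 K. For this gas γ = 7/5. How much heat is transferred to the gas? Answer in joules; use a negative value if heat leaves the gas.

P₁ = nRT₁/V₁ = 0.931×8.314×305/21.5 = 110 kPa.
Isobaric: P stays 110 kPa; V/T = const ⇒ T₂ = 175 K, V₂ = 12.3 L.
W = PΔV = 110×(12.3−21.5) kPa·L = -1010 J.
ΔU = nCvΔT = 0.931×20.8×(175−305) = -2520 J.
Q = ΔU + W = nCpΔT = -3520 J.

-3520 J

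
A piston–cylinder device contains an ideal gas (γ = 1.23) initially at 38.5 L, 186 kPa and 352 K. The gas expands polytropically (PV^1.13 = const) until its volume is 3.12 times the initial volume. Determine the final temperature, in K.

Polytropic n=1.13: T₂ = T₁(V₁/V₂)^(n−1) = 352×(0.321)^0.13 = 304 K; P₂ = P₁(V₁/V₂)^n = 51.4 kPa.

304 K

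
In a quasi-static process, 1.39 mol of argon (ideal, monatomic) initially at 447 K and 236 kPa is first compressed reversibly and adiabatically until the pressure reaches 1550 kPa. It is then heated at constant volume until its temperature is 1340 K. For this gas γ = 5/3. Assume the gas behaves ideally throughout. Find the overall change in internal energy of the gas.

15500 J

V₁ = nRT₁/P₁ = 1.39×8.314×447/236 = 21.9 L.
Step 1 — Adiabatic: T₂/T₁ = (P₂/P₁)^((γ−1)/γ) ⇒ T₂ = 447×(6.57)^0.400 = 949 K; V₂ = 7.08 L.
ΔU = nCvΔT = 1.39×12.5×(949−447) = 8700 J.
Q = 0 for an adiabatic process, so W = −ΔU = -8700 J.
State after step 1: P = 1550 kPa, V = 7.08 L, T = 949 K.
Step 2 — Isochoric: V stays 7.08 L; P/T = const ⇒ T₂ = 1340 K, P₂ = 2190 kPa.
W = 0 (no volume change).
ΔU = nCvΔT = 1.39×12.5×(1340−949) = 6780 J.
Q = ΔU = 6780 J.
Net over both steps: W = -8700 J, Q = 6780 J, ΔU = 15500 J.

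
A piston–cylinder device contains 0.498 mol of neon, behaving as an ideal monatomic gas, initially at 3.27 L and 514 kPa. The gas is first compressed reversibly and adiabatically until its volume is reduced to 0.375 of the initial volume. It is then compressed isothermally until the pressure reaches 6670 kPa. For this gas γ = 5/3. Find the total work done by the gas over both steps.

-5330 J

T₁ = P₁V₁/(nR) = 514×3.27/(0.498×8.314) = 406 K.
Step 1 — Adiabatic: TV^(γ−1) = const ⇒ T₂ = 406×(2.67)^0.667 = 781 K; PV^γ = const ⇒ P₂ = 2640 kPa.
ΔU = nCvΔT = 0.498×12.5×(781−406) = 2330 J.
Q = 0 for an adiabatic process, so W = −ΔU = -2330 J.
State after step 1: P = 2640 kPa, V = 1.23 L, T = 781 K.
Step 2 — Isothermal: T stays 781 K; PV = const ⇒ V₂ = 0.485 L, P₂ = 6670 kPa.
ΔU = 0 (ideal gas, T constant).
W = nRT ln(V₂/V₁) = 0.498×8.314×781×ln(0.395) = -3000 J.
Q = ΔU + W = -3000 J.
Net over both steps: W = -5330 J, Q = -3000 J, ΔU = 2330 J.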